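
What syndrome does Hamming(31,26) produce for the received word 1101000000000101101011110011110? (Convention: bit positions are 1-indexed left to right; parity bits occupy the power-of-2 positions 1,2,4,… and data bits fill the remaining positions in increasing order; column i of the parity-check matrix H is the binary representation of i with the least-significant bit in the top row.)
Syndrome s = H · r^T (mod 2), r = 1101000000000101101011110011110:
  s[0] = (1010101010101010101010101010101)·(1101000000000101101011110011110) mod 2 = 1+0+0+0+0+0+0+0+0+0+0+0+0+0+0+0+1+0+1+0+1+0+1+0+0+0+1+0+1+0+0 mod 2 = 1
  s[1] = (0110011001100110011001100110011)·(1101000000000101101011110011110) mod 2 = 0+1+0+0+0+0+0+0+0+0+0+0+0+1+0+0+0+0+1+0+0+1+1+0+0+0+1+0+0+1+0 mod 2 = 1
  s[2] = (0001111000011110000111100001111)·(1101000000000101101011110011110) mod 2 = 0+0+0+1+0+0+0+0+0+0+0+0+0+1+0+0+0+0+0+0+1+1+1+0+0+0+0+1+1+1+0 mod 2 = 0
  s[3] = (0000000111111110000000011111111)·(1101000000000101101011110011110) mod 2 = 0+0+0+0+0+0+0+0+0+0+0+0+0+1+0+0+0+0+0+0+0+0+0+1+0+0+1+1+1+1+0 mod 2 = 0
  s[4] = (0000000000000001111111111111111)·(1101000000000101101011110011110) mod 2 = 0+0+0+0+0+0+0+0+0+0+0+0+0+0+0+1+1+0+1+0+1+1+1+1+0+0+1+1+1+1+0 mod 2 = 1
Syndrome = 11001
Non-zero syndrome: error at position 19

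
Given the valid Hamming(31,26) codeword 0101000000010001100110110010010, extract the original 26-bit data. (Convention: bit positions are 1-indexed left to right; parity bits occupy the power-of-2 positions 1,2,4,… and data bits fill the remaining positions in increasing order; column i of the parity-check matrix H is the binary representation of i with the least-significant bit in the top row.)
Parity bits occupy power-of-2 positions; data bits are at positions {3,5,6,7,9,10,11,12,13,14,15,17,18,19,20,21,22,23,24,25,26,27,28,29,30,31} (1-indexed).
Extract: c[3]=0 c[5]=0 c[6]=0 c[7]=0 c[9]=0 c[10]=0 c[11]=0 c[12]=1 c[13]=0 c[14]=0 c[15]=0 c[17]=1 c[18]=0 c[19]=0 c[20]=1 c[21]=1 c[22]=0 c[23]=1 c[24]=1 c[25]=0 c[26]=0 c[27]=1 c[28]=0 c[29]=0 c[30]=1 c[31]=0
Data = 00000001000100110110010010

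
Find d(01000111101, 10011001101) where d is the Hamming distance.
XOR = 11011110000, count of 1s = 6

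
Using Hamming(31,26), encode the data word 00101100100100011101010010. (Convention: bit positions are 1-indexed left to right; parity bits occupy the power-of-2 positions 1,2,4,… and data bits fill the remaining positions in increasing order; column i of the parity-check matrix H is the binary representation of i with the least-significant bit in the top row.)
Codeword c = d · G (mod 2), d = 00101100100100011101010010:
  c[0] = d·G[:,0] = (00101100100100011101010010)·(11011010101101010101010101) mod 2 = 0+0+0+0+1+0+0+0+1+0+0+1+0+0+0+1+0+1+0+1+0+1+0+0+0+0 mod 2 = 1
  c[1] = d·G[:,1] = (00101100100100011101010010)·(10110110011011001100110011) mod 2 = 0+0+1+0+0+1+0+0+0+0+0+0+0+0+0+0+1+1+0+0+0+1+0+0+1+0 mod 2 = 0
  c[2] = d·G[:,2] = (00101100100100011101010010)·(10000000000000000000000000) mod 2 = 0+0+0+0+0+0+0+0+0+0+0+0+0+0+0+0+0+0+0+0+0+0+0+0+0+0 mod 2 = 0
  c[3] = d·G[:,3] = (00101100100100011101010010)·(01110001111000111100001111) mod 2 = 0+0+1+0+0+0+0+0+1+0+0+0+0+0+0+1+1+1+0+0+0+0+0+0+1+0 mod 2 = 0
  c[4] = d·G[:,4] = (00101100100100011101010010)·(01000000000000000000000000) mod 2 = 0+0+0+0+0+0+0+0+0+0+0+0+0+0+0+0+0+0+0+0+0+0+0+0+0+0 mod 2 = 0
  c[5] = d·G[:,5] = (00101100100100011101010010)·(00100000000000000000000000) mod 2 = 0+0+1+0+0+0+0+0+0+0+0+0+0+0+0+0+0+0+0+0+0+0+0+0+0+0 mod 2 = 1
  c[6] = d·G[:,6] = (00101100100100011101010010)·(00010000000000000000000000) mod 2 = 0+0+0+0+0+0+0+0+0+0+0+0+0+0+0+0+0+0+0+0+0+0+0+0+0+0 mod 2 = 0
  c[7] = d·G[:,7] = (00101100100100011101010010)·(00001111111000000011111111) mod 2 = 0+0+0+0+1+1+0+0+1+0+0+0+0+0+0+0+0+0+0+1+0+1+0+0+1+0 mod 2 = 0
  c[8] = d·G[:,8] = (00101100100100011101010010)·(00001000000000000000000000) mod 2 = 0+0+0+0+1+0+0+0+0+0+0+0+0+0+0+0+0+0+0+0+0+0+0+0+0+0 mod 2 = 1
  c[9] = d·G[:,9] = (00101100100100011101010010)·(00000100000000000000000000) mod 2 = 0+0+0+0+0+1+0+0+0+0+0+0+0+0+0+0+0+0+0+0+0+0+0+0+0+0 mod 2 = 1
  c[10] = d·G[:,10] = (00101100100100011101010010)·(00000010000000000000000000) mod 2 = 0+0+0+0+0+0+0+0+0+0+0+0+0+0+0+0+0+0+0+0+0+0+0+0+0+0 mod 2 = 0
  c[11] = d·G[:,11] = (00101100100100011101010010)·(00000001000000000000000000) mod 2 = 0+0+0+0+0+0+0+0+0+0+0+0+0+0+0+0+0+0+0+0+0+0+0+0+0+0 mod 2 = 0
  c[12] = d·G[:,12] = (00101100100100011101010010)·(00000000100000000000000000) mod 2 = 0+0+0+0+0+0+0+0+1+0+0+0+0+0+0+0+0+0+0+0+0+0+0+0+0+0 mod 2 = 1
  c[13] = d·G[:,13] = (00101100100100011101010010)·(00000000010000000000000000) mod 2 = 0+0+0+0+0+0+0+0+0+0+0+0+0+0+0+0+0+0+0+0+0+0+0+0+0+0 mod 2 = 0
  c[14] = d·G[:,14] = (00101100100100011101010010)·(00000000001000000000000000) mod 2 = 0+0+0+0+0+0+0+0+0+0+0+0+0+0+0+0+0+0+0+0+0+0+0+0+0+0 mod 2 = 0
  c[15] = d·G[:,15] = (00101100100100011101010010)·(00000000000111111111111111) mod 2 = 0+0+0+0+0+0+0+0+0+0+0+1+0+0+0+1+1+1+0+1+0+1+0+0+1+0 mod 2 = 1
  c[16] = d·G[:,16] = (00101100100100011101010010)·(00000000000100000000000000) mod 2 = 0+0+0+0+0+0+0+0+0+0+0+1+0+0+0+0+0+0+0+0+0+0+0+0+0+0 mod 2 = 1
  c[17] = d·G[:,17] = (00101100100100011101010010)·(00000000000010000000000000) mod 2 = 0+0+0+0+0+0+0+0+0+0+0+0+0+0+0+0+0+0+0+0+0+0+0+0+0+0 mod 2 = 0
  c[18] = d·G[:,18] = (00101100100100011101010010)·(00000000000001000000000000) mod 2 = 0+0+0+0+0+0+0+0+0+0+0+0+0+0+0+0+0+0+0+0+0+0+0+0+0+0 mod 2 = 0
  c[19] = d·G[:,19] = (00101100100100011101010010)·(00000000000000100000000000) mod 2 = 0+0+0+0+0+0+0+0+0+0+0+0+0+0+0+0+0+0+0+0+0+0+0+0+0+0 mod 2 = 0
  c[20] = d·G[:,20] = (00101100100100011101010010)·(00000000000000010000000000) mod 2 = 0+0+0+0+0+0+0+0+0+0+0+0+0+0+0+1+0+0+0+0+0+0+0+0+0+0 mod 2 = 1
  c[21] = d·G[:,21] = (00101100100100011101010010)·(00000000000000001000000000) mod 2 = 0+0+0+0+0+0+0+0+0+0+0+0+0+0+0+0+1+0+0+0+0+0+0+0+0+0 mod 2 = 1
  c[22] = d·G[:,22] = (00101100100100011101010010)·(00000000000000000100000000) mod 2 = 0+0+0+0+0+0+0+0+0+0+0+0+0+0+0+0+0+1+0+0+0+0+0+0+0+0 mod 2 = 1
  c[23] = d·G[:,23] = (00101100100100011101010010)·(00000000000000000010000000) mod 2 = 0+0+0+0+0+0+0+0+0+0+0+0+0+0+0+0+0+0+0+0+0+0+0+0+0+0 mod 2 = 0
  c[24] = d·G[:,24] = (00101100100100011101010010)·(00000000000000000001000000) mod 2 = 0+0+0+0+0+0+0+0+0+0+0+0+0+0+0+0+0+0+0+1+0+0+0+0+0+0 mod 2 = 1
  c[25] = d·G[:,25] = (00101100100100011101010010)·(00000000000000000000100000) mod 2 = 0+0+0+0+0+0+0+0+0+0+0+0+0+0+0+0+0+0+0+0+0+0+0+0+0+0 mod 2 = 0
  c[26] = d·G[:,26] = (00101100100100011101010010)·(00000000000000000000010000) mod 2 = 0+0+0+0+0+0+0+0+0+0+0+0+0+0+0+0+0+0+0+0+0+1+0+0+0+0 mod 2 = 1
  c[27] = d·G[:,27] = (00101100100100011101010010)·(00000000000000000000001000) mod 2 = 0+0+0+0+0+0+0+0+0+0+0+0+0+0+0+0+0+0+0+0+0+0+0+0+0+0 mod 2 = 0
  c[28] = d·G[:,28] = (00101100100100011101010010)·(00000000000000000000000100) mod 2 = 0+0+0+0+0+0+0+0+0+0+0+0+0+0+0+0+0+0+0+0+0+0+0+0+0+0 mod 2 = 0
  c[29] = d·G[:,29] = (00101100100100011101010010)·(00000000000000000000000010) mod 2 = 0+0+0+0+0+0+0+0+0+0+0+0+0+0+0+0+0+0+0+0+0+0+0+0+1+0 mod 2 = 1
  c[30] = d·G[:,30] = (00101100100100011101010010)·(00000000000000000000000001) mod 2 = 0+0+0+0+0+0+0+0+0+0+0+0+0+0+0+0+0+0+0+0+0+0+0+0+0+0 mod 2 = 0
Codeword = 1000010011001001100011101010010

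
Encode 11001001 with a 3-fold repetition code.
Repeat each bit 3× and concatenate:
1→111  1→111  0→000  0→000  1→111  0→000  0→000  1→111
Codeword = 111111000000111000000111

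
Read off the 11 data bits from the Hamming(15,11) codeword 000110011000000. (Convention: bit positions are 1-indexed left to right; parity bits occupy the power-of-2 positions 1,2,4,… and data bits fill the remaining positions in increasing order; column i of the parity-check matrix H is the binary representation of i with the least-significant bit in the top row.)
Parity bits occupy power-of-2 positions; data bits are at positions {3,5,6,7,9,10,11,12,13,14,15} (1-indexed).
Extract: c[3]=0 c[5]=1 c[6]=0 c[7]=0 c[9]=1 c[10]=0 c[11]=0 c[12]=0 c[13]=0 c[14]=0 c[15]=0
Data = 01001000000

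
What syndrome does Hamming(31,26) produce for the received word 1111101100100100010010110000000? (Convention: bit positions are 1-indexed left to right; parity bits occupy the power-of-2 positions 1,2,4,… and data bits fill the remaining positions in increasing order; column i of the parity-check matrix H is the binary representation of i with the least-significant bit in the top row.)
Syndrome s = H · r^T (mod 2), r = 1111101100100100010010110000000:
  s[0] = (1010101010101010101010101010101)·(1111101100100100010010110000000) mod 2 = 1+0+1+0+1+0+1+0+0+0+1+0+0+0+0+0+0+0+0+0+1+0+1+0+0+0+0+0+0+0+0 mod 2 = 1
  s[1] = (0110011001100110011001100110011)·(1111101100100100010010110000000) mod 2 = 0+1+1+0+0+0+1+0+0+0+1+0+0+1+0+0+0+1+0+0+0+0+1+0+0+0+0+0+0+0+0 mod 2 = 1
  s[2] = (0001111000011110000111100001111)·(1111101100100100010010110000000) mod 2 = 0+0+0+1+1+0+1+0+0+0+0+0+0+1+0+0+0+0+0+0+1+0+1+0+0+0+0+0+0+0+0 mod 2 = 0
  s[3] = (0000000111111110000000011111111)·(1111101100100100010010110000000) mod 2 = 0+0+0+0+0+0+0+1+0+0+1+0+0+1+0+0+0+0+0+0+0+0+0+1+0+0+0+0+0+0+0 mod 2 = 0
  s[4] = (0000000000000001111111111111111)·(1111101100100100010010110000000) mod 2 = 0+0+0+0+0+0+0+0+0+0+0+0+0+0+0+0+0+1+0+0+1+0+1+1+0+0+0+0+0+0+0 mod 2 = 0
Syndrome = 11000
Non-zero syndrome: error at position 3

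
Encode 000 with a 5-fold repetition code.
Repeat each bit 5× and concatenate:
0→00000  0→00000  0→00000
Codeword = 000000000000000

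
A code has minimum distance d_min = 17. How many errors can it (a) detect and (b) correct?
(a) Detection requires d_min ≥ e+1, so e ≤ d_min − 1 = 16.
(b) Correction requires d_min ≥ 2t+1, so t ≤ ⌊(d_min − 1)/2⌋ = ⌊16/2⌋ = 8.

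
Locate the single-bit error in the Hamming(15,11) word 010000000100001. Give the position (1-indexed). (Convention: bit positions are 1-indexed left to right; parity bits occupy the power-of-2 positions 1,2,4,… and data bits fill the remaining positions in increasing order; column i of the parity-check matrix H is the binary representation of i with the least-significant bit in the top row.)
Syndrome s = H · r^T (mod 2), r = 010000000100001:
  s[0] = (101010101010101)·(010000000100001) mod 2 = 0+0+0+0+0+0+0+0+0+0+0+0+0+0+1 mod 2 = 1
  s[1] = (011001100110011)·(010000000100001) mod 2 = 0+1+0+0+0+0+0+0+0+1+0+0+0+0+1 mod 2 = 1
  s[2] = (000111100001111)·(010000000100001) mod 2 = 0+0+0+0+0+0+0+0+0+0+0+0+0+0+1 mod 2 = 1
  s[3] = (000000011111111)·(010000000100001) mod 2 = 0+0+0+0+0+0+0+0+0+1+0+0+0+0+1 mod 2 = 0
Syndrome = 1110
Column i of H is the binary representation of i, so the syndrome is the binary index of the flipped bit.
Read s = 1110 with s[0] as LSB: 1·2^0 + 1·2^1 + 1·2^2 + 0·2^3 = 7.
Error is at bit position 7.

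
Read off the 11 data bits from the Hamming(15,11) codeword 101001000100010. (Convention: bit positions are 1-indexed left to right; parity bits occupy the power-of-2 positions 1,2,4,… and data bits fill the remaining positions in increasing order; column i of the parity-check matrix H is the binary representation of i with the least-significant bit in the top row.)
Parity bits occupy power-of-2 positions; data bits are at positions {3,5,6,7,9,10,11,12,13,14,15} (1-indexed).
Extract: c[3]=1 c[5]=0 c[6]=1 c[7]=0 c[9]=0 c[10]=1 c[11]=0 c[12]=0 c[13]=0 c[14]=1 c[15]=0
Data = 10100100010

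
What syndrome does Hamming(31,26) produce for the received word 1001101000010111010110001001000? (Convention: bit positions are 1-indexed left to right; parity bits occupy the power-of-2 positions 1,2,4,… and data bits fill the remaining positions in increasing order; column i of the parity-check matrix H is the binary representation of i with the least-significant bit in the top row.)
Syndrome s = H · r^T (mod 2), r = 1001101000010111010110001001000:
  s[0] = (1010101010101010101010101010101)·(1001101000010111010110001001000) mod 2 = 1+0+0+0+1+0+1+0+0+0+0+0+0+0+1+0+0+0+0+0+1+0+0+0+1+0+0+0+0+0+0 mod 2 = 0
  s[1] = (0110011001100110011001100110011)·(1001101000010111010110001001000) mod 2 = 0+0+0+0+0+0+1+0+0+0+0+0+0+1+1+0+0+1+0+0+0+0+0+0+0+0+0+0+0+0+0 mod 2 = 0
  s[2] = (0001111000011110000111100001111)·(1001101000010111010110001001000) mod 2 = 0+0+0+1+1+0+1+0+0+0+0+1+0+1+1+0+0+0+0+1+1+0+0+0+0+0+0+1+0+0+0 mod 2 = 1
  s[3] = (0000000111111110000000011111111)·(1001101000010111010110001001000) mod 2 = 0+0+0+0+0+0+0+0+0+0+0+1+0+1+1+0+0+0+0+0+0+0+0+0+1+0+0+1+0+0+0 mod 2 = 1
  s[4] = (0000000000000001111111111111111)·(1001101000010111010110001001000) mod 2 = 0+0+0+0+0+0+0+0+0+0+0+0+0+0+0+1+0+1+0+1+1+0+0+0+1+0+0+1+0+0+0 mod 2 = 0
Syndrome = 00110
Non-zero syndrome: error at position 12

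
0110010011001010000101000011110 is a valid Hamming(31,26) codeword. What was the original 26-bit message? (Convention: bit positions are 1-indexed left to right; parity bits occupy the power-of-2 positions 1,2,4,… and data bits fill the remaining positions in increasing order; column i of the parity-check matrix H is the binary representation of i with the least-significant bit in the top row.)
Parity bits occupy power-of-2 positions; data bits are at positions {3,5,6,7,9,10,11,12,13,14,15,17,18,19,20,21,22,23,24,25,26,27,28,29,30,31} (1-indexed).
Extract: c[3]=1 c[5]=0 c[6]=1 c[7]=0 c[9]=1 c[10]=1 c[11]=0 c[12]=0 c[13]=1 c[14]=0 c[15]=1 c[17]=0 c[18]=0 c[19]=0 c[20]=1 c[21]=0 c[22]=1 c[23]=0 c[24]=0 c[25]=0 c[26]=0 c[27]=1 c[28]=1 c[29]=1 c[30]=1 c[31]=0
Data = 10101100101000101000011110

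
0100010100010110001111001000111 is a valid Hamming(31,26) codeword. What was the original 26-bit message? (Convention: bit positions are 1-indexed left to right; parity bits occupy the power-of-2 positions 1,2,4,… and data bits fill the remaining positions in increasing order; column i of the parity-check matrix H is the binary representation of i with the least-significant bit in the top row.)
Parity bits occupy power-of-2 positions; data bits are at positions {3,5,6,7,9,10,11,12,13,14,15,17,18,19,20,21,22,23,24,25,26,27,28,29,30,31} (1-indexed).
Extract: c[3]=0 c[5]=0 c[6]=1 c[7]=0 c[9]=0 c[10]=0 c[11]=0 c[12]=1 c[13]=0 c[14]=1 c[15]=1 c[17]=0 c[18]=0 c[19]=1 c[20]=1 c[21]=1 c[22]=1 c[23]=0 c[24]=0 c[25]=1 c[26]=0 c[27]=0 c[28]=0 c[29]=1 c[30]=1 c[31]=1
Data = 00100001011001111001000111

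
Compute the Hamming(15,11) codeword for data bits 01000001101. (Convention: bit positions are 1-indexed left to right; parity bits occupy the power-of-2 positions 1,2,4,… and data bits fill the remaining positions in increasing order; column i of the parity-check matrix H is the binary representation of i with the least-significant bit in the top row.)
Codeword c = d · G (mod 2), d = 01000001101:
  c[0] = d·G[:,0] = (01000001101)·(11011010101) mod 2 = 0+1+0+0+0+0+0+0+1+0+1 mod 2 = 1
  c[1] = d·G[:,1] = (01000001101)·(10110110011) mod 2 = 0+0+0+0+0+0+0+0+0+0+1 mod 2 = 1
  c[2] = d·G[:,2] = (01000001101)·(10000000000) mod 2 = 0+0+0+0+0+0+0+0+0+0+0 mod 2 = 0
  c[3] = d·G[:,3] = (01000001101)·(01110001111) mod 2 = 0+1+0+0+0+0+0+1+1+0+1 mod 2 = 0
  c[4] = d·G[:,4] = (01000001101)·(01000000000) mod 2 = 0+1+0+0+0+0+0+0+0+0+0 mod 2 = 1
  c[5] = d·G[:,5] = (01000001101)·(00100000000) mod 2 = 0+0+0+0+0+0+0+0+0+0+0 mod 2 = 0
  c[6] = d·G[:,6] = (01000001101)·(00010000000) mod 2 = 0+0+0+0+0+0+0+0+0+0+0 mod 2 = 0
  c[7] = d·G[:,7] = (01000001101)·(00001111111) mod 2 = 0+0+0+0+0+0+0+1+1+0+1 mod 2 = 1
  c[8] = d·G[:,8] = (01000001101)·(00001000000) mod 2 = 0+0+0+0+0+0+0+0+0+0+0 mod 2 = 0
  c[9] = d·G[:,9] = (01000001101)·(00000100000) mod 2 = 0+0+0+0+0+0+0+0+0+0+0 mod 2 = 0
  c[10] = d·G[:,10] = (01000001101)·(00000010000) mod 2 = 0+0+0+0+0+0+0+0+0+0+0 mod 2 = 0
  c[11] = d·G[:,11] = (01000001101)·(00000001000) mod 2 = 0+0+0+0+0+0+0+1+0+0+0 mod 2 = 1
  c[12] = d·G[:,12] = (01000001101)·(00000000100) mod 2 = 0+0+0+0+0+0+0+0+1+0+0 mod 2 = 1
  c[13] = d·G[:,13] = (01000001101)·(00000000010) mod 2 = 0+0+0+0+0+0+0+0+0+0+0 mod 2 = 0
  c[14] = d·G[:,14] = (01000001101)·(00000000001) mod 2 = 0+0+0+0+0+0+0+0+0+0+1 mod 2 = 1
Codeword = 110010010001101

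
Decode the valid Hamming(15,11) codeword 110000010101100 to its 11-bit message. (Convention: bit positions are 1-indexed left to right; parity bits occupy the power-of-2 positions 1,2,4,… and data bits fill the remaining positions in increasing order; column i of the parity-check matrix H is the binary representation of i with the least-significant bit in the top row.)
Parity bits occupy power-of-2 positions; data bits are at positions {3,5,6,7,9,10,11,12,13,14,15} (1-indexed).
Extract: c[3]=0 c[5]=0 c[6]=0 c[7]=0 c[9]=0 c[10]=1 c[11]=0 c[12]=1 c[13]=1 c[14]=0 c[15]=0
Data = 00000101100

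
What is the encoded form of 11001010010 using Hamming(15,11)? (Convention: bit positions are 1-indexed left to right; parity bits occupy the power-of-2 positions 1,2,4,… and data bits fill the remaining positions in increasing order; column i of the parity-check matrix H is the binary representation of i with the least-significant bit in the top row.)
Codeword c = d · G (mod 2), d = 11001010010:
  c[0] = d·G[:,0] = (11001010010)·(11011010101) mod 2 = 1+1+0+0+1+0+1+0+0+0+0 mod 2 = 0
  c[1] = d·G[:,1] = (11001010010)·(10110110011) mod 2 = 1+0+0+0+0+0+1+0+0+1+0 mod 2 = 1
  c[2] = d·G[:,2] = (11001010010)·(10000000000) mod 2 = 1+0+0+0+0+0+0+0+0+0+0 mod 2 = 1
  c[3] = d·G[:,3] = (11001010010)·(01110001111) mod 2 = 0+1+0+0+0+0+0+0+0+1+0 mod 2 = 0
  c[4] = d·G[:,4] = (11001010010)·(01000000000) mod 2 = 0+1+0+0+0+0+0+0+0+0+0 mod 2 = 1
  c[5] = d·G[:,5] = (11001010010)·(00100000000) mod 2 = 0+0+0+0+0+0+0+0+0+0+0 mod 2 = 0
  c[6] = d·G[:,6] = (11001010010)·(00010000000) mod 2 = 0+0+0+0+0+0+0+0+0+0+0 mod 2 = 0
  c[7] = d·G[:,7] = (11001010010)·(00001111111) mod 2 = 0+0+0+0+1+0+1+0+0+1+0 mod 2 = 1
  c[8] = d·G[:,8] = (11001010010)·(00001000000) mod 2 = 0+0+0+0+1+0+0+0+0+0+0 mod 2 = 1
  c[9] = d·G[:,9] = (11001010010)·(00000100000) mod 2 = 0+0+0+0+0+0+0+0+0+0+0 mod 2 = 0
  c[10] = d·G[:,10] = (11001010010)·(00000010000) mod 2 = 0+0+0+0+0+0+1+0+0+0+0 mod 2 = 1
  c[11] = d·G[:,11] = (11001010010)·(00000001000) mod 2 = 0+0+0+0+0+0+0+0+0+0+0 mod 2 = 0
  c[12] = d·G[:,12] = (11001010010)·(00000000100) mod 2 = 0+0+0+0+0+0+0+0+0+0+0 mod 2 = 0
  c[13] = d·G[:,13] = (11001010010)·(00000000010) mod 2 = 0+0+0+0+0+0+0+0+0+1+0 mod 2 = 1
  c[14] = d·G[:,14] = (11001010010)·(00000000001) mod 2 = 0+0+0+0+0+0+0+0+0+0+0 mod 2 = 0
Codeword = 011010011010010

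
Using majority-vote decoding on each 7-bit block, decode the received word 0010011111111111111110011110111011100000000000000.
Split into 7-bit blocks and majority-vote each:
  block 1 = 0010011: 3 ones, 4 zeros → 0
  block 2 = 1111111: 7 ones, 0 zeros → 1
  block 3 = 1111111: 7 ones, 0 zeros → 1
  block 4 = 0011110: 4 ones, 3 zeros → 1
  block 5 = 1110111: 6 ones, 1 zeros → 1
  block 6 = 0000000: 0 ones, 7 zeros → 0
  block 7 = 0000000: 0 ones, 7 zeros → 0
Decoded = 0111100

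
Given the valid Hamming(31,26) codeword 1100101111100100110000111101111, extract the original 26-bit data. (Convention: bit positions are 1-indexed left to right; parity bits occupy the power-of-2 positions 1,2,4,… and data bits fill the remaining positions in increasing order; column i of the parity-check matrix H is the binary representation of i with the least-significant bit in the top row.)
Parity bits occupy power-of-2 positions; data bits are at positions {3,5,6,7,9,10,11,12,13,14,15,17,18,19,20,21,22,23,24,25,26,27,28,29,30,31} (1-indexed).
Extract: c[3]=0 c[5]=1 c[6]=0 c[7]=1 c[9]=1 c[10]=1 c[11]=1 c[12]=0 c[13]=0 c[14]=1 c[15]=0 c[17]=1 c[18]=1 c[19]=0 c[20]=0 c[21]=0 c[22]=0 c[23]=1 c[24]=1 c[25]=1 c[26]=1 c[27]=0 c[28]=1 c[29]=1 c[30]=1 c[31]=1
Data = 01011110010110000111101111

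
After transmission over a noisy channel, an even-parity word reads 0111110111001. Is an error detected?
Sum of received bits: 0+1+1+1+1+1+0+1+1+1+0+0+1 = 9; 9 mod 2 = 1. Result is 1 ≠ 0 → error detected.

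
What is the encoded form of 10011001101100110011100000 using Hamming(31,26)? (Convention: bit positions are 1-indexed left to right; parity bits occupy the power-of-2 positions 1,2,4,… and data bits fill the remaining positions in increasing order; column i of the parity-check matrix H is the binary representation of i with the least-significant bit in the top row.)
Codeword c = d · G (mod 2), d = 10011001101100110011100000:
  c[0] = d·G[:,0] = (10011001101100110011100000)·(11011010101101010101010101) mod 2 = 1+0+0+1+1+0+0+0+1+0+1+1+0+0+0+1+0+0+0+1+0+0+0+0+0+0 mod 2 = 0
  c[1] = d·G[:,1] = (10011001101100110011100000)·(10110110011011001100110011) mod 2 = 1+0+0+1+0+0+0+0+0+0+1+0+0+0+0+0+0+0+0+0+1+0+0+0+0+0 mod 2 = 0
  c[2] = d·G[:,2] = (10011001101100110011100000)·(10000000000000000000000000) mod 2 = 1+0+0+0+0+0+0+0+0+0+0+0+0+0+0+0+0+0+0+0+0+0+0+0+0+0 mod 2 = 1
  c[3] = d·G[:,3] = (10011001101100110011100000)·(01110001111000111100001111) mod 2 = 0+0+0+1+0+0+0+1+1+0+1+0+0+0+1+1+0+0+0+0+0+0+0+0+0+0 mod 2 = 0
  c[4] = d·G[:,4] = (10011001101100110011100000)·(01000000000000000000000000) mod 2 = 0+0+0+0+0+0+0+0+0+0+0+0+0+0+0+0+0+0+0+0+0+0+0+0+0+0 mod 2 = 0
  c[5] = d·G[:,5] = (10011001101100110011100000)·(00100000000000000000000000) mod 2 = 0+0+0+0+0+0+0+0+0+0+0+0+0+0+0+0+0+0+0+0+0+0+0+0+0+0 mod 2 = 0
  c[6] = d·G[:,6] = (10011001101100110011100000)·(00010000000000000000000000) mod 2 = 0+0+0+1+0+0+0+0+0+0+0+0+0+0+0+0+0+0+0+0+0+0+0+0+0+0 mod 2 = 1
  c[7] = d·G[:,7] = (10011001101100110011100000)·(00001111111000000011111111) mod 2 = 0+0+0+0+1+0+0+1+1+0+1+0+0+0+0+0+0+0+1+1+1+0+0+0+0+0 mod 2 = 1
  c[8] = d·G[:,8] = (10011001101100110011100000)·(00001000000000000000000000) mod 2 = 0+0+0+0+1+0+0+0+0+0+0+0+0+0+0+0+0+0+0+0+0+0+0+0+0+0 mod 2 = 1
  c[9] = d·G[:,9] = (10011001101100110011100000)·(00000100000000000000000000) mod 2 = 0+0+0+0+0+0+0+0+0+0+0+0+0+0+0+0+0+0+0+0+0+0+0+0+0+0 mod 2 = 0
  c[10] = d·G[:,10] = (10011001101100110011100000)·(00000010000000000000000000) mod 2 = 0+0+0+0+0+0+0+0+0+0+0+0+0+0+0+0+0+0+0+0+0+0+0+0+0+0 mod 2 = 0
  c[11] = d·G[:,11] = (10011001101100110011100000)·(00000001000000000000000000) mod 2 = 0+0+0+0+0+0+0+1+0+0+0+0+0+0+0+0+0+0+0+0+0+0+0+0+0+0 mod 2 = 1
  c[12] = d·G[:,12] = (10011001101100110011100000)·(00000000100000000000000000) mod 2 = 0+0+0+0+0+0+0+0+1+0+0+0+0+0+0+0+0+0+0+0+0+0+0+0+0+0 mod 2 = 1
  c[13] = d·G[:,13] = (10011001101100110011100000)·(00000000010000000000000000) mod 2 = 0+0+0+0+0+0+0+0+0+0+0+0+0+0+0+0+0+0+0+0+0+0+0+0+0+0 mod 2 = 0
  c[14] = d·G[:,14] = (10011001101100110011100000)·(00000000001000000000000000) mod 2 = 0+0+0+0+0+0+0+0+0+0+1+0+0+0+0+0+0+0+0+0+0+0+0+0+0+0 mod 2 = 1
  c[15] = d·G[:,15] = (10011001101100110011100000)·(00000000000111111111111111) mod 2 = 0+0+0+0+0+0+0+0+0+0+0+1+0+0+1+1+0+0+1+1+1+0+0+0+0+0 mod 2 = 0
  c[16] = d·G[:,16] = (10011001101100110011100000)·(00000000000100000000000000) mod 2 = 0+0+0+0+0+0+0+0+0+0+0+1+0+0+0+0+0+0+0+0+0+0+0+0+0+0 mod 2 = 1
  c[17] = d·G[:,17] = (10011001101100110011100000)·(00000000000010000000000000) mod 2 = 0+0+0+0+0+0+0+0+0+0+0+0+0+0+0+0+0+0+0+0+0+0+0+0+0+0 mod 2 = 0
  c[18] = d·G[:,18] = (10011001101100110011100000)·(00000000000001000000000000) mod 2 = 0+0+0+0+0+0+0+0+0+0+0+0+0+0+0+0+0+0+0+0+0+0+0+0+0+0 mod 2 = 0
  c[19] = d·G[:,19] = (10011001101100110011100000)·(00000000000000100000000000) mod 2 = 0+0+0+0+0+0+0+0+0+0+0+0+0+0+1+0+0+0+0+0+0+0+0+0+0+0 mod 2 = 1
  c[20] = d·G[:,20] = (10011001101100110011100000)·(00000000000000010000000000) mod 2 = 0+0+0+0+0+0+0+0+0+0+0+0+0+0+0+1+0+0+0+0+0+0+0+0+0+0 mod 2 = 1
  c[21] = d·G[:,21] = (10011001101100110011100000)·(00000000000000001000000000) mod 2 = 0+0+0+0+0+0+0+0+0+0+0+0+0+0+0+0+0+0+0+0+0+0+0+0+0+0 mod 2 = 0
  c[22] = d·G[:,22] = (10011001101100110011100000)·(00000000000000000100000000) mod 2 = 0+0+0+0+0+0+0+0+0+0+0+0+0+0+0+0+0+0+0+0+0+0+0+0+0+0 mod 2 = 0
  c[23] = d·G[:,23] = (10011001101100110011100000)·(00000000000000000010000000) mod 2 = 0+0+0+0+0+0+0+0+0+0+0+0+0+0+0+0+0+0+1+0+0+0+0+0+0+0 mod 2 = 1
  c[24] = d·G[:,24] = (10011001101100110011100000)·(00000000000000000001000000) mod 2 = 0+0+0+0+0+0+0+0+0+0+0+0+0+0+0+0+0+0+0+1+0+0+0+0+0+0 mod 2 = 1
  c[25] = d·G[:,25] = (10011001101100110011100000)·(00000000000000000000100000) mod 2 = 0+0+0+0+0+0+0+0+0+0+0+0+0+0+0+0+0+0+0+0+1+0+0+0+0+0 mod 2 = 1
  c[26] = d·G[:,26] = (10011001101100110011100000)·(00000000000000000000010000) mod 2 = 0+0+0+0+0+0+0+0+0+0+0+0+0+0+0+0+0+0+0+0+0+0+0+0+0+0 mod 2 = 0
  c[27] = d·G[:,27] = (10011001101100110011100000)·(00000000000000000000001000) mod 2 = 0+0+0+0+0+0+0+0+0+0+0+0+0+0+0+0+0+0+0+0+0+0+0+0+0+0 mod 2 = 0
  c[28] = d·G[:,28] = (10011001101100110011100000)·(00000000000000000000000100) mod 2 = 0+0+0+0+0+0+0+0+0+0+0+0+0+0+0+0+0+0+0+0+0+0+0+0+0+0 mod 2 = 0
  c[29] = d·G[:,29] = (10011001101100110011100000)·(00000000000000000000000010) mod 2 = 0+0+0+0+0+0+0+0+0+0+0+0+0+0+0+0+0+0+0+0+0+0+0+0+0+0 mod 2 = 0
  c[30] = d·G[:,30] = (10011001101100110011100000)·(00000000000000000000000001) mod 2 = 0+0+0+0+0+0+0+0+0+0+0+0+0+0+0+0+0+0+0+0+0+0+0+0+0+0 mod 2 = 0
Codeword = 0010001110011010100110011100000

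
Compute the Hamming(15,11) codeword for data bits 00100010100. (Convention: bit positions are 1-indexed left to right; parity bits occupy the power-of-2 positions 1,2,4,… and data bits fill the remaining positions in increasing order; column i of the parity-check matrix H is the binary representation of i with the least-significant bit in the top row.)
Codeword c = d · G (mod 2), d = 00100010100:
  c[0] = d·G[:,0] = (00100010100)·(11011010101) mod 2 = 0+0+0+0+0+0+1+0+1+0+0 mod 2 = 0
  c[1] = d·G[:,1] = (00100010100)·(10110110011) mod 2 = 0+0+1+0+0+0+1+0+0+0+0 mod 2 = 0
  c[2] = d·G[:,2] = (00100010100)·(10000000000) mod 2 = 0+0+0+0+0+0+0+0+0+0+0 mod 2 = 0
  c[3] = d·G[:,3] = (00100010100)·(01110001111) mod 2 = 0+0+1+0+0+0+0+0+1+0+0 mod 2 = 0
  c[4] = d·G[:,4] = (00100010100)·(01000000000) mod 2 = 0+0+0+0+0+0+0+0+0+0+0 mod 2 = 0
  c[5] = d·G[:,5] = (00100010100)·(00100000000) mod 2 = 0+0+1+0+0+0+0+0+0+0+0 mod 2 = 1
  c[6] = d·G[:,6] = (00100010100)·(00010000000) mod 2 = 0+0+0+0+0+0+0+0+0+0+0 mod 2 = 0
  c[7] = d·G[:,7] = (00100010100)·(00001111111) mod 2 = 0+0+0+0+0+0+1+0+1+0+0 mod 2 = 0
  c[8] = d·G[:,8] = (00100010100)·(00001000000) mod 2 = 0+0+0+0+0+0+0+0+0+0+0 mod 2 = 0
  c[9] = d·G[:,9] = (00100010100)·(00000100000) mod 2 = 0+0+0+0+0+0+0+0+0+0+0 mod 2 = 0
  c[10] = d·G[:,10] = (00100010100)·(00000010000) mod 2 = 0+0+0+0+0+0+1+0+0+0+0 mod 2 = 1
  c[11] = d·G[:,11] = (00100010100)·(00000001000) mod 2 = 0+0+0+0+0+0+0+0+0+0+0 mod 2 = 0
  c[12] = d·G[:,12] = (00100010100)·(00000000100) mod 2 = 0+0+0+0+0+0+0+0+1+0+0 mod 2 = 1
  c[13] = d·G[:,13] = (00100010100)·(00000000010) mod 2 = 0+0+0+0+0+0+0+0+0+0+0 mod 2 = 0
  c[14] = d·G[:,14] = (00100010100)·(00000000001) mod 2 = 0+0+0+0+0+0+0+0+0+0+0 mod 2 = 0
Codeword = 000001000010100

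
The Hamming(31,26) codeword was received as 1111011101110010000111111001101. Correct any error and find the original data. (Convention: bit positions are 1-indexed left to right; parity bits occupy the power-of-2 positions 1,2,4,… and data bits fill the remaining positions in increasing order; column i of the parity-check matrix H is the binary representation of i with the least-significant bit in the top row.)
Syndrome s = H · r^T (mod 2), r = 1111011101110010000111111001101:
  s[0] = (1010101010101010101010101010101)·(1111011101110010000111111001101) mod 2 = 1+0+1+0+0+0+1+0+0+0+1+0+0+0+1+0+0+0+0+0+1+0+1+0+1+0+0+0+1+0+1 mod 2 = 0
  s[1] = (0110011001100110011001100110011)·(1111011101110010000111111001101) mod 2 = 0+1+1+0+0+1+1+0+0+1+1+0+0+0+1+0+0+0+0+0+0+1+1+0+0+0+0+0+0+0+1 mod 2 = 0
  s[2] = (0001111000011110000111100001111)·(1111011101110010000111111001101) mod 2 = 0+0+0+1+0+1+1+0+0+0+0+1+0+0+1+0+0+0+0+1+1+1+1+0+0+0+0+1+1+0+1 mod 2 = 0
  s[3] = (0000000111111110000000011111111)·(1111011101110010000111111001101) mod 2 = 0+0+0+0+0+0+0+1+0+1+1+1+0+0+1+0+0+0+0+0+0+0+0+1+1+0+0+1+1+0+1 mod 2 = 0
  s[4] = (0000000000000001111111111111111)·(1111011101110010000111111001101) mod 2 = 0+0+0+0+0+0+0+0+0+0+0+0+0+0+0+0+0+0+0+1+1+1+1+1+1+0+0+1+1+0+1 mod 2 = 1
Syndrome = 00001
Column 16 of H equals this syndrome → error at bit 16 (1-indexed).
Flip bit 16: 1111011101110010000111111001101 → 1111011101110011000111111001101
Extract data bits at positions {3,5,6,7,9,10,11,12,13,14,15,17,18,19,20,21,22,23,24,25,26,27,28,29,30,31}: 10110111001000111111001101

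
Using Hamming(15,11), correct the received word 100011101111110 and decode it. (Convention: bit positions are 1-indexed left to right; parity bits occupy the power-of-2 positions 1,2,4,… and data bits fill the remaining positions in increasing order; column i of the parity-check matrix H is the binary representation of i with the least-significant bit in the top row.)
Syndrome s = H · r^T (mod 2), r = 100011101111110:
  s[0] = (101010101010101)·(100011101111110) mod 2 = 1+0+0+0+1+0+1+0+1+0+1+0+1+0+0 mod 2 = 0
  s[1] = (011001100110011)·(100011101111110) mod 2 = 0+0+0+0+0+1+1+0+0+1+1+0+0+1+0 mod 2 = 1
  s[2] = (000111100001111)·(100011101111110) mod 2 = 0+0+0+0+1+1+1+0+0+0+0+1+1+1+0 mod 2 = 0
  s[3] = (000000011111111)·(100011101111110) mod 2 = 0+0+0+0+0+0+0+0+1+1+1+1+1+1+0 mod 2 = 0
Syndrome = 0100
Column 2 of H equals this syndrome → error at bit 2 (1-indexed).
Flip bit 2: 100011101111110 → 110011101111110
Extract data bits at positions {3,5,6,7,9,10,11,12,13,14,15}: 01111111110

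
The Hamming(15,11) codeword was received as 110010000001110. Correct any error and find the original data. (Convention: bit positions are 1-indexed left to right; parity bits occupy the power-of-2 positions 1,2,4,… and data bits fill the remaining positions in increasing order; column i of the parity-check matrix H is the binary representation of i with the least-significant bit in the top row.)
Syndrome s = H · r^T (mod 2), r = 110010000001110:
  s[0] = (101010101010101)·(110010000001110) mod 2 = 1+0+0+0+1+0+0+0+0+0+0+0+1+0+0 mod 2 = 1
  s[1] = (011001100110011)·(110010000001110) mod 2 = 0+1+0+0+0+0+0+0+0+0+0+0+0+1+0 mod 2 = 0
  s[2] = (000111100001111)·(110010000001110) mod 2 = 0+0+0+0+1+0+0+0+0+0+0+1+1+1+0 mod 2 = 0
  s[3] = (000000011111111)·(110010000001110) mod 2 = 0+0+0+0+0+0+0+0+0+0+0+1+1+1+0 mod 2 = 1
Syndrome = 1001
Column 9 of H equals this syndrome → error at bit 9 (1-indexed).
Flip bit 9: 110010000001110 → 110010001001110
Extract data bits at positions {3,5,6,7,9,10,11,12,13,14,15}: 01001001110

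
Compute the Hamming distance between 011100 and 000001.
XOR = 011101, count of 1s = 4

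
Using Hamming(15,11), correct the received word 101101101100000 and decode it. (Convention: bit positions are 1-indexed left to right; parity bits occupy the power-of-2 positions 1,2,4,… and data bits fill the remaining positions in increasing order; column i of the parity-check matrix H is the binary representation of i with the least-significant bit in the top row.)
Syndrome s = H · r^T (mod 2), r = 101101101100000:
  s[0] = (101010101010101)·(101101101100000) mod 2 = 1+0+1+0+0+0+1+0+1+0+0+0+0+0+0 mod 2 = 0
  s[1] = (011001100110011)·(101101101100000) mod 2 = 0+0+1+0+0+1+1+0+0+1+0+0+0+0+0 mod 2 = 0
  s[2] = (000111100001111)·(101101101100000) mod 2 = 0+0+0+1+0+1+1+0+0+0+0+0+0+0+0 mod 2 = 1
  s[3] = (000000011111111)·(101101101100000) mod 2 = 0+0+0+0+0+0+0+0+1+1+0+0+0+0+0 mod 2 = 0
Syndrome = 0010
Column 4 of H equals this syndrome → error at bit 4 (1-indexed).
Flip bit 4: 101101101100000 → 101001101100000
Extract data bits at positions {3,5,6,7,9,10,11,12,13,14,15}: 10111100000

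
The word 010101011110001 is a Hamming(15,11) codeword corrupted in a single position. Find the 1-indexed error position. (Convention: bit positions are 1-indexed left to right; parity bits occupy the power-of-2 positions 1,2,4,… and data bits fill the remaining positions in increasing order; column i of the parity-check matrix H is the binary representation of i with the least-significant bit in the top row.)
Syndrome s = H · r^T (mod 2), r = 010101011110001:
  s[0] = (101010101010101)·(010101011110001) mod 2 = 0+0+0+0+0+0+0+0+1+0+1+0+0+0+1 mod 2 = 1
  s[1] = (011001100110011)·(010101011110001) mod 2 = 0+1+0+0+0+1+0+0+0+1+1+0+0+0+1 mod 2 = 1
  s[2] = (000111100001111)·(010101011110001) mod 2 = 0+0+0+1+0+1+0+0+0+0+0+0+0+0+1 mod 2 = 1
  s[3] = (000000011111111)·(010101011110001) mod 2 = 0+0+0+0+0+0+0+1+1+1+1+0+0+0+1 mod 2 = 1
Syndrome = 1111
Column i of H is the binary representation of i, so the syndrome is the binary index of the flipped bit.
Read s = 1111 with s[0] as LSB: 1·2^0 + 1·2^1 + 1·2^2 + 1·2^3 = 15.
Error is at bit position 15.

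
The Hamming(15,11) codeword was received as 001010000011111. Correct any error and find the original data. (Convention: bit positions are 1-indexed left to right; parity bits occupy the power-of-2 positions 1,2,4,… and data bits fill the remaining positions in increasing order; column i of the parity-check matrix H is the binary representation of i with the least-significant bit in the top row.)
Syndrome s = H · r^T (mod 2), r = 001010000011111:
  s[0] = (101010101010101)·(001010000011111) mod 2 = 0+0+1+0+1+0+0+0+0+0+1+0+1+0+1 mod 2 = 1
  s[1] = (011001100110011)·(001010000011111) mod 2 = 0+0+1+0+0+0+0+0+0+0+1+0+0+1+1 mod 2 = 0
  s[2] = (000111100001111)·(001010000011111) mod 2 = 0+0+0+0+1+0+0+0+0+0+0+1+1+1+1 mod 2 = 1
  s[3] = (000000011111111)·(001010000011111) mod 2 = 0+0+0+0+0+0+0+0+0+0+1+1+1+1+1 mod 2 = 1
Syndrome = 1011
Column 13 of H equals this syndrome → error at bit 13 (1-indexed).
Flip bit 13: 001010000011111 → 001010000011011
Extract data bits at positions {3,5,6,7,9,10,11,12,13,14,15}: 11000011011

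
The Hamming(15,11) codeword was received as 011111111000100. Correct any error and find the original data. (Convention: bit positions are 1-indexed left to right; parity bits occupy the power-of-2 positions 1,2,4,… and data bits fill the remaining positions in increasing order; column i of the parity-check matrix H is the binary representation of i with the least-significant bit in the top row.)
Syndrome s = H · r^T (mod 2), r = 011111111000100:
  s[0] = (101010101010101)·(011111111000100) mod 2 = 0+0+1+0+1+0+1+0+1+0+0+0+1+0+0 mod 2 = 1
  s[1] = (011001100110011)·(011111111000100) mod 2 = 0+1+1+0+0+1+1+0+0+0+0+0+0+0+0 mod 2 = 0
  s[2] = (000111100001111)·(011111111000100) mod 2 = 0+0+0+1+1+1+1+0+0+0+0+0+1+0+0 mod 2 = 1
  s[3] = (000000011111111)·(011111111000100) mod 2 = 0+0+0+0+0+0+0+1+1+0+0+0+1+0+0 mod 2 = 1
Syndrome = 1011
Column 13 of H equals this syndrome → error at bit 13 (1-indexed).
Flip bit 13: 011111111000100 → 011111111000000
Extract data bits at positions {3,5,6,7,9,10,11,12,13,14,15}: 11111000000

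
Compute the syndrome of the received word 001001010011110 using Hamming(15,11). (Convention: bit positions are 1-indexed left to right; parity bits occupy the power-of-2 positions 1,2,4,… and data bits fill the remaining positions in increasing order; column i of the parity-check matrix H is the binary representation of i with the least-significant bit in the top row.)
Syndrome s = H · r^T (mod 2), r = 001001010011110:
  s[0] = (101010101010101)·(001001010011110) mod 2 = 0+0+1+0+0+0+0+0+0+0+1+0+1+0+0 mod 2 = 1
  s[1] = (011001100110011)·(001001010011110) mod 2 = 0+0+1+0+0+1+0+0+0+0+1+0+0+1+0 mod 2 = 0
  s[2] = (000111100001111)·(001001010011110) mod 2 = 0+0+0+0+0+1+0+0+0+0+0+1+1+1+0 mod 2 = 0
  s[3] = (000000011111111)·(001001010011110) mod 2 = 0+0+0+0+0+0+0+1+0+0+1+1+1+1+0 mod 2 = 1
Syndrome = 1001
Non-zero syndrome: error at position 9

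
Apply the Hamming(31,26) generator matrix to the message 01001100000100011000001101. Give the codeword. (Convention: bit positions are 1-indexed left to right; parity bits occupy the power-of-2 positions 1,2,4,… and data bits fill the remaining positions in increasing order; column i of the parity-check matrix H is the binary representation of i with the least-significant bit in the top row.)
Codeword c = d · G (mod 2), d = 01001100000100011000001101:
  c[0] = d·G[:,0] = (01001100000100011000001101)·(11011010101101010101010101) mod 2 = 0+1+0+0+1+0+0+0+0+0+0+1+0+0+0+1+0+0+0+0+0+0+0+1+0+1 mod 2 = 0
  c[1] = d·G[:,1] = (01001100000100011000001101)·(10110110011011001100110011) mod 2 = 0+0+0+0+0+1+0+0+0+0+0+0+0+0+0+0+1+0+0+0+0+0+0+0+0+1 mod 2 = 1
  c[2] = d·G[:,2] = (01001100000100011000001101)·(10000000000000000000000000) mod 2 = 0+0+0+0+0+0+0+0+0+0+0+0+0+0+0+0+0+0+0+0+0+0+0+0+0+0 mod 2 = 0
  c[3] = d·G[:,3] = (01001100000100011000001101)·(01110001111000111100001111) mod 2 = 0+1+0+0+0+0+0+0+0+0+0+0+0+0+0+1+1+0+0+0+0+0+1+1+0+1 mod 2 = 0
  c[4] = d·G[:,4] = (01001100000100011000001101)·(01000000000000000000000000) mod 2 = 0+1+0+0+0+0+0+0+0+0+0+0+0+0+0+0+0+0+0+0+0+0+0+0+0+0 mod 2 = 1
  c[5] = d·G[:,5] = (01001100000100011000001101)·(00100000000000000000000000) mod 2 = 0+0+0+0+0+0+0+0+0+0+0+0+0+0+0+0+0+0+0+0+0+0+0+0+0+0 mod 2 = 0
  c[6] = d·G[:,6] = (01001100000100011000001101)·(00010000000000000000000000) mod 2 = 0+0+0+0+0+0+0+0+0+0+0+0+0+0+0+0+0+0+0+0+0+0+0+0+0+0 mod 2 = 0
  c[7] = d·G[:,7] = (01001100000100011000001101)·(00001111111000000011111111) mod 2 = 0+0+0+0+1+1+0+0+0+0+0+0+0+0+0+0+0+0+0+0+0+0+1+1+0+1 mod 2 = 1
  c[8] = d·G[:,8] = (01001100000100011000001101)·(00001000000000000000000000) mod 2 = 0+0+0+0+1+0+0+0+0+0+0+0+0+0+0+0+0+0+0+0+0+0+0+0+0+0 mod 2 = 1
  c[9] = d·G[:,9] = (01001100000100011000001101)·(00000100000000000000000000) mod 2 = 0+0+0+0+0+1+0+0+0+0+0+0+0+0+0+0+0+0+0+0+0+0+0+0+0+0 mod 2 = 1
  c[10] = d·G[:,10] = (01001100000100011000001101)·(00000010000000000000000000) mod 2 = 0+0+0+0+0+0+0+0+0+0+0+0+0+0+0+0+0+0+0+0+0+0+0+0+0+0 mod 2 = 0
  c[11] = d·G[:,11] = (01001100000100011000001101)·(00000001000000000000000000) mod 2 = 0+0+0+0+0+0+0+0+0+0+0+0+0+0+0+0+0+0+0+0+0+0+0+0+0+0 mod 2 = 0
  c[12] = d·G[:,12] = (01001100000100011000001101)·(00000000100000000000000000) mod 2 = 0+0+0+0+0+0+0+0+0+0+0+0+0+0+0+0+0+0+0+0+0+0+0+0+0+0 mod 2 = 0
  c[13] = d·G[:,13] = (01001100000100011000001101)·(00000000010000000000000000) mod 2 = 0+0+0+0+0+0+0+0+0+0+0+0+0+0+0+0+0+0+0+0+0+0+0+0+0+0 mod 2 = 0
  c[14] = d·G[:,14] = (01001100000100011000001101)·(00000000001000000000000000) mod 2 = 0+0+0+0+0+0+0+0+0+0+0+0+0+0+0+0+0+0+0+0+0+0+0+0+0+0 mod 2 = 0
  c[15] = d·G[:,15] = (01001100000100011000001101)·(00000000000111111111111111) mod 2 = 0+0+0+0+0+0+0+0+0+0+0+1+0+0+0+1+1+0+0+0+0+0+1+1+0+1 mod 2 = 0
  c[16] = d·G[:,16] = (01001100000100011000001101)·(00000000000100000000000000) mod 2 = 0+0+0+0+0+0+0+0+0+0+0+1+0+0+0+0+0+0+0+0+0+0+0+0+0+0 mod 2 = 1
  c[17] = d·G[:,17] = (01001100000100011000001101)·(00000000000010000000000000) mod 2 = 0+0+0+0+0+0+0+0+0+0+0+0+0+0+0+0+0+0+0+0+0+0+0+0+0+0 mod 2 = 0
  c[18] = d·G[:,18] = (01001100000100011000001101)·(00000000000001000000000000) mod 2 = 0+0+0+0+0+0+0+0+0+0+0+0+0+0+0+0+0+0+0+0+0+0+0+0+0+0 mod 2 = 0
  c[19] = d·G[:,19] = (01001100000100011000001101)·(00000000000000100000000000) mod 2 = 0+0+0+0+0+0+0+0+0+0+0+0+0+0+0+0+0+0+0+0+0+0+0+0+0+0 mod 2 = 0
  c[20] = d·G[:,20] = (01001100000100011000001101)·(00000000000000010000000000) mod 2 = 0+0+0+0+0+0+0+0+0+0+0+0+0+0+0+1+0+0+0+0+0+0+0+0+0+0 mod 2 = 1
  c[21] = d·G[:,21] = (01001100000100011000001101)·(00000000000000001000000000) mod 2 = 0+0+0+0+0+0+0+0+0+0+0+0+0+0+0+0+1+0+0+0+0+0+0+0+0+0 mod 2 = 1
  c[22] = d·G[:,22] = (01001100000100011000001101)·(00000000000000000100000000) mod 2 = 0+0+0+0+0+0+0+0+0+0+0+0+0+0+0+0+0+0+0+0+0+0+0+0+0+0 mod 2 = 0
  c[23] = d·G[:,23] = (01001100000100011000001101)·(00000000000000000010000000) mod 2 = 0+0+0+0+0+0+0+0+0+0+0+0+0+0+0+0+0+0+0+0+0+0+0+0+0+0 mod 2 = 0
  c[24] = d·G[:,24] = (01001100000100011000001101)·(00000000000000000001000000) mod 2 = 0+0+0+0+0+0+0+0+0+0+0+0+0+0+0+0+0+0+0+0+0+0+0+0+0+0 mod 2 = 0
  c[25] = d·G[:,25] = (01001100000100011000001101)·(00000000000000000000100000) mod 2 = 0+0+0+0+0+0+0+0+0+0+0+0+0+0+0+0+0+0+0+0+0+0+0+0+0+0 mod 2 = 0
  c[26] = d·G[:,26] = (01001100000100011000001101)·(00000000000000000000010000) mod 2 = 0+0+0+0+0+0+0+0+0+0+0+0+0+0+0+0+0+0+0+0+0+0+0+0+0+0 mod 2 = 0
  c[27] = d·G[:,27] = (01001100000100011000001101)·(00000000000000000000001000) mod 2 = 0+0+0+0+0+0+0+0+0+0+0+0+0+0+0+0+0+0+0+0+0+0+1+0+0+0 mod 2 = 1
  c[28] = d·G[:,28] = (01001100000100011000001101)·(00000000000000000000000100) mod 2 = 0+0+0+0+0+0+0+0+0+0+0+0+0+0+0+0+0+0+0+0+0+0+0+1+0+0 mod 2 = 1
  c[29] = d·G[:,29] = (01001100000100011000001101)·(00000000000000000000000010) mod 2 = 0+0+0+0+0+0+0+0+0+0+0+0+0+0+0+0+0+0+0+0+0+0+0+0+0+0 mod 2 = 0
  c[30] = d·G[:,30] = (01001100000100011000001101)·(00000000000000000000000001) mod 2 = 0+0+0+0+0+0+0+0+0+0+0+0+0+0+0+0+0+0+0+0+0+0+0+0+0+1 mod 2 = 1
Codeword = 0100100111000000100011000001101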